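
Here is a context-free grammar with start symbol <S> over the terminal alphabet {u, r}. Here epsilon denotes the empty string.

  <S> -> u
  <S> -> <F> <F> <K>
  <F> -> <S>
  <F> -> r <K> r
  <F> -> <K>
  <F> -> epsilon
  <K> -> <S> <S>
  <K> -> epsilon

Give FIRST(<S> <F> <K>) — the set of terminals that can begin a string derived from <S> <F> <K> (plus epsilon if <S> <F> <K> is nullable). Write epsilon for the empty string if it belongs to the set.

{epsilon, r, u}

FIRST(<S>): from <S>->u we get {u}; from <S>-><F> <F> <K> we get {epsilon, r, u}. So FIRST(<S>) = {epsilon, r, u}.
FIRST(<K>): from <K>-><S> <S> we get {epsilon, r, u}; from <K>->epsilon we get {epsilon}. So FIRST(<K>) = {epsilon, r, u}.
FIRST(<F>): from <F>-><S> we get {epsilon, r, u}; from <F>->r <K> r we get {r}; from <F>-><K> we get {epsilon, r, u}; from <F>->epsilon we get {epsilon}. So FIRST(<F>) = {epsilon, r, u}.
FIRST(<S> <F> <K>): take FIRST of each symbol in turn, carrying on past any symbol whose FIRST contains epsilon; result {epsilon, r, u}.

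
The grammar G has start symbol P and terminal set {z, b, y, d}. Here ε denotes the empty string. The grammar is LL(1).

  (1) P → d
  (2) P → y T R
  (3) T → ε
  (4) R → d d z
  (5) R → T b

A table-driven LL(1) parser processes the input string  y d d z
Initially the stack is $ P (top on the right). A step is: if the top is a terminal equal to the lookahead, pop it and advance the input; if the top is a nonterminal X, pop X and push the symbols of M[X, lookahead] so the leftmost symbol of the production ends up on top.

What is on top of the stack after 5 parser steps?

d

     Stack    Input      Action
  1  $ P      y d d z $  expand P → y T R
  2  $ R T y  y d d z $  match y
  3  $ R T    d d z $    expand T → ε
  4  $ R      d d z $    expand R → d d z
  5  $ z d d  d d z $    match d
Stack after step 5: $ z d (top = d).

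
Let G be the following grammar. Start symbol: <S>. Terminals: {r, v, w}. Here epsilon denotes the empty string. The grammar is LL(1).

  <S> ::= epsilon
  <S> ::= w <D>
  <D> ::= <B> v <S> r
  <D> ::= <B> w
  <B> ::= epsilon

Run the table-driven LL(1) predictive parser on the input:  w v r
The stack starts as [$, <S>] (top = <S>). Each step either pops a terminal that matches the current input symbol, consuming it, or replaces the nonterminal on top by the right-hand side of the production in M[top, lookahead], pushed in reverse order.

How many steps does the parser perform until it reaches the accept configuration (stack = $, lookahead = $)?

7

     Stack          Input    Action
  1  $ <S>          w v r $  expand <S> ::= w <D>
  2  $ <D> w        w v r $  match w
  3  $ <D>          v r $    expand <D> ::= <B> v <S> r
  4  $ r <S> v <B>  v r $    expand <B> ::= epsilon
  5  $ r <S> v      v r $    match v
  6  $ r <S>        r $      expand <S> ::= epsilon
  7  $ r            r $      match r
Accept reached after 7 steps.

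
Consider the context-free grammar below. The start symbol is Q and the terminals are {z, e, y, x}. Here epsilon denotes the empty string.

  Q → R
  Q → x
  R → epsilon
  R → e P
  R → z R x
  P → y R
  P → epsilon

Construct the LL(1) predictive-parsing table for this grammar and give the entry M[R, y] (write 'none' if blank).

FIRST(R) = {epsilon, e, z}
FIRST(P) = {epsilon, y}
FIRST(Q) = {epsilon, e, x, z}  (via R)
FOLLOW(Q) includes $ since Q is the start symbol.
FOLLOW(Q): Q appears on no right-hand side. Thus FOLLOW(Q) = {$}.
FOLLOW(R): in Q→R, the suffix after R is empty, so FOLLOW(R) ⊇ FOLLOW(Q) = {$}; in R→z R x, R is followed by x with FIRST {x}; in P→y R, the suffix after R is empty, so FOLLOW(R) ⊇ FOLLOW(P) = {$, x}. Thus FOLLOW(R) = {$, x}.
FOLLOW(P): in R→e P, the suffix after P is empty, so FOLLOW(P) ⊇ FOLLOW(R) = {$, x}. Thus FOLLOW(P) = {$, x}.
For R → epsilon: FIRST(epsilon) = {epsilon}, so it goes in M[R, t] for t ∈ {}; since epsilon ∈ FIRST, also for every t ∈ FOLLOW(R) = {$, x}.
For R → e P: FIRST(e P) = {e}, so it goes in M[R, t] for t ∈ {e}.
For R → z R x: FIRST(z R x) = {z}, so it goes in M[R, t] for t ∈ {z}.
None of these place a production in M[R, y].

none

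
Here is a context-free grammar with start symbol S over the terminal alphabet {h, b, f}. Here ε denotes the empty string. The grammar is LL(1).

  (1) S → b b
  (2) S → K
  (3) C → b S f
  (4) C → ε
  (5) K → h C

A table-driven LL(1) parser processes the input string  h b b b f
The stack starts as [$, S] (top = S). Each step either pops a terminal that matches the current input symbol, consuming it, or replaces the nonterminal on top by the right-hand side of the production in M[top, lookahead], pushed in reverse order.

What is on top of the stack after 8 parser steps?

step 1: stack=$ S  input=h b b b f $  — expand S → K
step 2: stack=$ K  input=h b b b f $  — expand K → h C
step 3: stack=$ C h  input=h b b b f $  — match h
step 4: stack=$ C  input=b b b f $  — expand C → b S f
step 5: stack=$ f S b  input=b b b f $  — match b
step 6: stack=$ f S  input=b b f $  — expand S → b b
step 7: stack=$ f b b  input=b b f $  — match b
step 8: stack=$ f b  input=b f $  — match b
Stack after step 8: $ f (top = f).

f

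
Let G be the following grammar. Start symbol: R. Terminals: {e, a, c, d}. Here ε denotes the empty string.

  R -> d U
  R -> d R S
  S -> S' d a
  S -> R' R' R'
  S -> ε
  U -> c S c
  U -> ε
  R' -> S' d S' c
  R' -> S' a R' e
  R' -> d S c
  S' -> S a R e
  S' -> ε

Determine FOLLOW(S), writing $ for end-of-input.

{$, a, c, d, e}

FIRST(R) = {d}
FIRST(U) = {ε, c}
FIRST(S) = {ε, a, d}  (via S' d a, R' R' R')
FIRST(S') = {ε, a, d}  (via S a R e)
FIRST(R') = {a, d}  (via S' d S' c, S' a R' e)
FOLLOW(R) includes $ since R is the start symbol.
FOLLOW(R): in R->d R S, R is followed by S with FIRST {ε, a, d}; in R->d R S, the suffix after R is nullable (adds nothing new); in S'->S a R e, R is followed by e with FIRST {e}. Thus FOLLOW(R) = {$, a, d, e}.
FOLLOW(S): in R->d R S, the suffix after S is empty, so FOLLOW(S) ⊇ FOLLOW(R) = {$, a, d, e}; in U->c S c, S is followed by c with FIRST {c}; in R'->d S c, S is followed by c with FIRST {c}; in S'->S a R e, S is followed by a R e with FIRST {a}. Thus FOLLOW(S) = {$, a, c, d, e}.
FOLLOW(U): in R->d U, the suffix after U is empty, so FOLLOW(U) ⊇ FOLLOW(R) = {$, a, d, e}. Thus FOLLOW(U) = {$, a, d, e}.
FOLLOW(R'): in S->R' R' R' (occurrence 1), R' is followed by R' R' with FIRST {a, d}; in S->R' R' R' (occurrence 2), R' is followed by R' with FIRST {a, d}; in S->R' R' R' (occurrence 3), the suffix after R' is empty, so FOLLOW(R') ⊇ FOLLOW(S) = {$, a, c, d, e}; in R'->S' a R' e, R' is followed by e with FIRST {e}. Thus FOLLOW(R') = {$, a, c, d, e}.
FOLLOW(S'): in S->S' d a, S' is followed by d a with FIRST {d}; in R'->S' d S' c (occurrence 1), S' is followed by d S' c with FIRST {d}; in R'->S' d S' c (occurrence 2), S' is followed by c with FIRST {c}; in R'->S' a R' e, S' is followed by a R' e with FIRST {a}. Thus FOLLOW(S') = {a, c, d}.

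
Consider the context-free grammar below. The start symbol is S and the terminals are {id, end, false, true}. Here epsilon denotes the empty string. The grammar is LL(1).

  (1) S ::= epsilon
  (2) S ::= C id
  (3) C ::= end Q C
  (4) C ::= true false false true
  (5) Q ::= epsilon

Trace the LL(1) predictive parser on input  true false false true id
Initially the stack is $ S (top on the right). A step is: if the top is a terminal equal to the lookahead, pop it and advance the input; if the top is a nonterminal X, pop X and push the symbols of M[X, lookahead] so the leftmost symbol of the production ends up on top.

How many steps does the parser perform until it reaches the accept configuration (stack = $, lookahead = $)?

     Stack                       Input                       Action
  1  $ S                         true false false true id $  expand S ::= C id
  2  $ id C                      true false false true id $  expand C ::= true false false true
  3  $ id true false false true  true false false true id $  match true
  4  $ id true false false       false false true id $       match false
  5  $ id true false             false true id $             match false
  6  $ id true                   true id $                   match true
  7  $ id                        id $                        match id
Accept reached after 7 steps.

7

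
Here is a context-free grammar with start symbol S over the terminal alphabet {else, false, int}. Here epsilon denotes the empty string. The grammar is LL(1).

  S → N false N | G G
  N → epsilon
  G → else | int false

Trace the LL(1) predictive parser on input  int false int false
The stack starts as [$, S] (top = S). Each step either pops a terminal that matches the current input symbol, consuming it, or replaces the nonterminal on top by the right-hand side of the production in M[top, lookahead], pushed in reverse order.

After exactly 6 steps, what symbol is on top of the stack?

false

     Stack          Input                  Action
  1  $ S            int false int false $  expand S → G G
  2  $ G G          int false int false $  expand G → int false
  3  $ G false int  int false int false $  match int
  4  $ G false      false int false $      match false
  5  $ G            int false $            expand G → int false
  6  $ false int    int false $            match int
Stack after step 6: $ false (top = false).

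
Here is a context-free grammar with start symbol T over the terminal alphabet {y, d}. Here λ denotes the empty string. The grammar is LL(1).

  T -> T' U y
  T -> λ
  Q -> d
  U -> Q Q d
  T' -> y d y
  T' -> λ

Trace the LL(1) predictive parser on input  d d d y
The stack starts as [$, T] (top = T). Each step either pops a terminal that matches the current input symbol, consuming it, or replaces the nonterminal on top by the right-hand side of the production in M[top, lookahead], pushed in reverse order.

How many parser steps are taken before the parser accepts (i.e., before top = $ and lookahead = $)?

step 1: stack=$ T  input=d d d y $  — expand T -> T' U y
step 2: stack=$ y U T'  input=d d d y $  — expand T' -> λ
step 3: stack=$ y U  input=d d d y $  — expand U -> Q Q d
step 4: stack=$ y d Q Q  input=d d d y $  — expand Q -> d
step 5: stack=$ y d Q d  input=d d d y $  — match d
step 6: stack=$ y d Q  input=d d y $  — expand Q -> d
step 7: stack=$ y d d  input=d d y $  — match d
step 8: stack=$ y d  input=d y $  — match d
step 9: stack=$ y  input=y $  — match y
Accept reached after 9 steps.

9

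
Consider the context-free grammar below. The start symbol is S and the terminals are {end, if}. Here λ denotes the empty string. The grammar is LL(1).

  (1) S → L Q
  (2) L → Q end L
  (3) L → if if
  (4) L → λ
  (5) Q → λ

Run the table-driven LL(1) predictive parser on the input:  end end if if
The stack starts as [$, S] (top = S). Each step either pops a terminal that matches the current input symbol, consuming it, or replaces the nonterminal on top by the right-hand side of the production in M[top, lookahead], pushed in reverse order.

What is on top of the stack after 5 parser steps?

Q

step 1: stack=$ S  input=end end if if $  — expand S → L Q
step 2: stack=$ Q L  input=end end if if $  — expand L → Q end L
step 3: stack=$ Q L end Q  input=end end if if $  — expand Q → λ
step 4: stack=$ Q L end  input=end end if if $  — match end
step 5: stack=$ Q L  input=end if if $  — expand L → Q end L
Stack after step 5: $ Q L end Q (top = Q).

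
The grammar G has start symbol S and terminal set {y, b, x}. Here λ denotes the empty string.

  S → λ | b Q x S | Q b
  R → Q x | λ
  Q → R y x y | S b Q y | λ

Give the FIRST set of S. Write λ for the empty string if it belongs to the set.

FIRST(S): from S→λ we get {λ}; from S→b Q x S we get {b}; from S→Q b we get {b, x, y}. So FIRST(S) = {λ, b, x, y}.
FIRST(R): from R→Q x we get {b, x, y}; from R→λ we get {λ}. So FIRST(R) = {λ, b, x, y}.
FIRST(Q): from Q→R y x y we get {b, x, y}; from Q→S b Q y we get {b, x, y}; from Q→λ we get {λ}. So FIRST(Q) = {λ, b, x, y}.

{λ, b, x, y}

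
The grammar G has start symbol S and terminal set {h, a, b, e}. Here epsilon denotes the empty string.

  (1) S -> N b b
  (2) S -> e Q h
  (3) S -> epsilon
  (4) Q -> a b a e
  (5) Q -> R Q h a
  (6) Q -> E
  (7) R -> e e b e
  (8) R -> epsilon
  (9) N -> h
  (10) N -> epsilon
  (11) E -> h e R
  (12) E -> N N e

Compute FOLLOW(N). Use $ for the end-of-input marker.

FIRST(R) = {epsilon, e}
FIRST(N) = {epsilon, h}
FIRST(S) = {epsilon, b, e, h}  (via N b b)
FIRST(E) = {e, h}  (via N N e)
FIRST(Q) = {a, e, h}  (via R Q h a, E)
FOLLOW(S) includes $ since S is the start symbol.
FOLLOW(S): S appears on no right-hand side. Thus FOLLOW(S) = {$}.
FOLLOW(Q): in S->e Q h, Q is followed by h with FIRST {h}; in Q->R Q h a, Q is followed by h a with FIRST {h}. Thus FOLLOW(Q) = {h}.
FOLLOW(N): in S->N b b, N is followed by b b with FIRST {b}; in E->N N e (occurrence 1), N is followed by N e with FIRST {e, h}; in E->N N e (occurrence 2), N is followed by e with FIRST {e}. Thus FOLLOW(N) = {b, e, h}.
FOLLOW(E): in Q->E, the suffix after E is empty, so FOLLOW(E) ⊇ FOLLOW(Q) = {h}. Thus FOLLOW(E) = {h}.
FOLLOW(R): in Q->R Q h a, R is followed by Q h a with FIRST {a, e, h}; in E->h e R, the suffix after R is empty, so FOLLOW(R) ⊇ FOLLOW(E) = {h}. Thus FOLLOW(R) = {a, e, h}.

{b, e, h}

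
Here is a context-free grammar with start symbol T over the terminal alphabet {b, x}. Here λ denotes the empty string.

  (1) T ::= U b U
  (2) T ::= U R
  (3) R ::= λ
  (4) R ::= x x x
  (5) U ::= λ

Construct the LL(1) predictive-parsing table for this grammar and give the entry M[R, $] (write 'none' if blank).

R ::= λ

FIRST(R): from R::=λ we get {λ}; from R::=x x x we get {x}. So FIRST(R) = {λ, x}.
FIRST(U): from U::=λ we get {λ}. So FIRST(U) = {λ}.
FIRST(T): from T::=U b U we get {b}; from T::=U R we get {λ, x}. So FIRST(T) = {λ, b, x}.
FOLLOW(T) includes $ since T is the start symbol.
FOLLOW(T): T appears on no right-hand side. Thus FOLLOW(T) = {$}.
FOLLOW(R): in T::=U R, the suffix after R is empty, so FOLLOW(R) ⊇ FOLLOW(T) = {$}. Thus FOLLOW(R) = {$}.
For R ::= λ: FIRST(λ) = {λ}, so it goes in M[R, t] for t ∈ {}; since λ ∈ FIRST, also for every t ∈ FOLLOW(R) = {$}.
For R ::= x x x: FIRST(x x x) = {x}, so it goes in M[R, t] for t ∈ {x}.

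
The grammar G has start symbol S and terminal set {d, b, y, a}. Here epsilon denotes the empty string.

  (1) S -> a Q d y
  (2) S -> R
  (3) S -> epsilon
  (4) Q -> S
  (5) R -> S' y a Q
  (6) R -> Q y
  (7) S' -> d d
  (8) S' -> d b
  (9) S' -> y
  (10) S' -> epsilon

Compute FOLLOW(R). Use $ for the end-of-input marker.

FIRST(S') = {epsilon, d, y}
FIRST(S) = {epsilon, a, d, y}  (via R)
FIRST(Q) = {epsilon, a, d, y}  (via S)
FIRST(R) = {a, d, y}  (via S' y a Q, Q y)
FOLLOW(S) includes $ since S is the start symbol.
FOLLOW(S'): in R->S' y a Q, S' is followed by y a Q with FIRST {y}. Thus FOLLOW(S') = {y}.
FOLLOW(S): in Q->S, the suffix after S is empty, so FOLLOW(S) ⊇ FOLLOW(Q) = {$, d, y}. Thus FOLLOW(S) = {$, d, y}.
FOLLOW(R): in S->R, the suffix after R is empty, so FOLLOW(R) ⊇ FOLLOW(S) = {$, d, y}. Thus FOLLOW(R) = {$, d, y}.
FOLLOW(Q): in S->a Q d y, Q is followed by d y with FIRST {d}; in R->S' y a Q, the suffix after Q is empty, so FOLLOW(Q) ⊇ FOLLOW(R) = {$, d, y}; in R->Q y, Q is followed by y with FIRST {y}. Thus FOLLOW(Q) = {$, d, y}.

{$, d, y}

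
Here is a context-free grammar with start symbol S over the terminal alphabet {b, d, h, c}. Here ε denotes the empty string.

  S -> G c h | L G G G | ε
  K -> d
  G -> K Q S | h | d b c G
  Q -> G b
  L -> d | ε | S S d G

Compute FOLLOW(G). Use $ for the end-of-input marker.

{$, b, c, d, h}

FIRST(K): from K->d we get {d}. So FIRST(K) = {d}.
FIRST(G): from G->K Q S we get {d}; from G->h we get {h}; from G->d b c G we get {d}. So FIRST(G) = {d, h}.
FIRST(Q): from Q->G b we get {d, h}. So FIRST(Q) = {d, h}.
FIRST(S): from S->G c h we get {d, h}; from S->L G G G we get {d, h}; from S->ε we get {ε}. So FIRST(S) = {ε, d, h}.
FIRST(L): from L->d we get {d}; from L->ε we get {ε}; from L->S S d G we get {d, h}. So FIRST(L) = {ε, d, h}.
FOLLOW(S) includes $ since S is the start symbol.
FOLLOW(K): in G->K Q S, K is followed by Q S with FIRST {d, h}. Thus FOLLOW(K) = {d, h}.
FOLLOW(L): in S->L G G G, L is followed by G G G with FIRST {d, h}. Thus FOLLOW(L) = {d, h}.
FOLLOW(S): in G->K Q S, the suffix after S is empty, so FOLLOW(S) ⊇ FOLLOW(G) = {$, b, c, d, h}; in L->S S d G (occurrence 1), S is followed by S d G with FIRST {d, h}; in L->S S d G (occurrence 2), S is followed by d G with FIRST {d}. Thus FOLLOW(S) = {$, b, c, d, h}.
FOLLOW(G): in S->G c h, G is followed by c h with FIRST {c}; in S->L G G G (occurrence 1), G is followed by G G with FIRST {d, h}; in S->L G G G (occurrence 2), G is followed by G with FIRST {d, h}; in S->L G G G (occurrence 3), the suffix after G is empty, so FOLLOW(G) ⊇ FOLLOW(S) = {$, b, c, d, h}; in G->d b c G, the suffix after G is empty (adds nothing new); in Q->G b, G is followed by b with FIRST {b}; in L->S S d G, the suffix after G is empty, so FOLLOW(G) ⊇ FOLLOW(L) = {d, h}. Thus FOLLOW(G) = {$, b, c, d, h}.
FOLLOW(Q): in G->K Q S, Q is followed by S with FIRST {ε, d, h}; in G->K Q S, the suffix after Q is nullable, so FOLLOW(Q) ⊇ FOLLOW(G) = {$, b, c, d, h}. Thus FOLLOW(Q) = {$, b, c, d, h}.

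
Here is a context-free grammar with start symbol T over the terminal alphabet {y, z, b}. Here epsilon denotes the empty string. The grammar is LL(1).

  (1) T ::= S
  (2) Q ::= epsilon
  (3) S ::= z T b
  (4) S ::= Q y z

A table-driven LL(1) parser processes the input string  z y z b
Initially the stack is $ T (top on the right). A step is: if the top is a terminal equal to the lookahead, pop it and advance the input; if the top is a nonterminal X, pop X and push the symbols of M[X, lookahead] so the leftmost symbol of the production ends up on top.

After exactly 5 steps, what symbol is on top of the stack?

Q

     Stack    Input      Action
  1  $ T      z y z b $  expand T ::= S
  2  $ S      z y z b $  expand S ::= z T b
  3  $ b T z  z y z b $  match z
  4  $ b T    y z b $    expand T ::= S
  5  $ b S    y z b $    expand S ::= Q y z
Stack after step 5: $ b z y Q (top = Q).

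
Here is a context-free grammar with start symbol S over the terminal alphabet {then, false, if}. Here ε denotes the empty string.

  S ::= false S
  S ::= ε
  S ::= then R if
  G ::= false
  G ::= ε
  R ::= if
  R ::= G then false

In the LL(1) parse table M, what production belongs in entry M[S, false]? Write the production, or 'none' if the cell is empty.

FIRST(S) = {ε, false, then}
FIRST(G) = {ε, false}
FIRST(R) = {false, if, then}  (via G then false)
FOLLOW(S) includes $ since S is the start symbol.
FOLLOW(S): in S::=false S, the suffix after S is empty (adds nothing new). Thus FOLLOW(S) = {$}.
For S ::= false S: FIRST(false S) = {false}, so it goes in M[S, t] for t ∈ {false}.
For S ::= ε: FIRST(ε) = {ε}, so it goes in M[S, t] for t ∈ {}; since ε ∈ FIRST, also for every t ∈ FOLLOW(S) = {$}.
For S ::= then R if: FIRST(then R if) = {then}, so it goes in M[S, t] for t ∈ {then}.

S ::= false S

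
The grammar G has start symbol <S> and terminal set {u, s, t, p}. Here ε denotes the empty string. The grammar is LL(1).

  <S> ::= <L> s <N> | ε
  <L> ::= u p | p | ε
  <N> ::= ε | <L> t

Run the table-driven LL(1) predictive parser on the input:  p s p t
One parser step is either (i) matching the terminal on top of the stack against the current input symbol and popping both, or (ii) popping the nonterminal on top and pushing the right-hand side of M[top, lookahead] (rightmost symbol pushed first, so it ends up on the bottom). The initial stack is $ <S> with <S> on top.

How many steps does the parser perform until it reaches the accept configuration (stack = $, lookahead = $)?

8

step 1: stack=$ <S>  input=p s p t $  — expand <S> ::= <L> s <N>
step 2: stack=$ <N> s <L>  input=p s p t $  — expand <L> ::= p
step 3: stack=$ <N> s p  input=p s p t $  — match p
step 4: stack=$ <N> s  input=s p t $  — match s
step 5: stack=$ <N>  input=p t $  — expand <N> ::= <L> t
step 6: stack=$ t <L>  input=p t $  — expand <L> ::= p
step 7: stack=$ t p  input=p t $  — match p
step 8: stack=$ t  input=t $  — match t
Accept reached after 8 steps.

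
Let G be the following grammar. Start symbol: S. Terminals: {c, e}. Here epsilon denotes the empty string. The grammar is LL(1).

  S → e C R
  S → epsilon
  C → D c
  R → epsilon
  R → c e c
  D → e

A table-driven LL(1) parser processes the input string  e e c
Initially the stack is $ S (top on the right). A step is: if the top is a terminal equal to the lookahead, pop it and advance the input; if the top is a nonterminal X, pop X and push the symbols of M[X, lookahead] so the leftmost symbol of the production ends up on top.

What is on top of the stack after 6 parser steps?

     Stack    Input    Action
  1  $ S      e e c $  expand S → e C R
  2  $ R C e  e e c $  match e
  3  $ R C    e c $    expand C → D c
  4  $ R c D  e c $    expand D → e
  5  $ R c e  e c $    match e
  6  $ R c    c $      match c
Stack after step 6: $ R (top = R).

R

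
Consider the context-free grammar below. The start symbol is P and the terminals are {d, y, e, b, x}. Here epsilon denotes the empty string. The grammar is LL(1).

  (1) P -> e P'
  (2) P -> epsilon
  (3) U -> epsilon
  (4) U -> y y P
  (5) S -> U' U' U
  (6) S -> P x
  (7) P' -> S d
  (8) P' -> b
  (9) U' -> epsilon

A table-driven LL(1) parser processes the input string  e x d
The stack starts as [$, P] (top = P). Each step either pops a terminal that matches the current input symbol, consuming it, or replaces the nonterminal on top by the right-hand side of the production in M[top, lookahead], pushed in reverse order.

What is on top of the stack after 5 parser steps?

     Stack    Input    Action
  1  $ P      e x d $  expand P -> e P'
  2  $ P' e   e x d $  match e
  3  $ P'     x d $    expand P' -> S d
  4  $ d S    x d $    expand S -> P x
  5  $ d x P  x d $    expand P -> epsilon
Stack after step 5: $ d x (top = x).

x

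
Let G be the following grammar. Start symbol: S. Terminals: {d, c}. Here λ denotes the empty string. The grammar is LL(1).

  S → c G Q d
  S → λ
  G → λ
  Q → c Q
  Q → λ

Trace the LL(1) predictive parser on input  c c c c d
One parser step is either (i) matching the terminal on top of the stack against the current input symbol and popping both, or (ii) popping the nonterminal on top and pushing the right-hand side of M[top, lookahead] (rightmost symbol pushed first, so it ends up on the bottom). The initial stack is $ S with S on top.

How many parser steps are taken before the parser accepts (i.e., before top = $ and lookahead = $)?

11

step 1: stack=$ S  input=c c c c d $  — expand S → c G Q d
step 2: stack=$ d Q G c  input=c c c c d $  — match c
step 3: stack=$ d Q G  input=c c c d $  — expand G → λ
step 4: stack=$ d Q  input=c c c d $  — expand Q → c Q
step 5: stack=$ d Q c  input=c c c d $  — match c
step 6: stack=$ d Q  input=c c d $  — expand Q → c Q
step 7: stack=$ d Q c  input=c c d $  — match c
step 8: stack=$ d Q  input=c d $  — expand Q → c Q
step 9: stack=$ d Q c  input=c d $  — match c
step 10: stack=$ d Q  input=d $  — expand Q → λ
step 11: stack=$ d  input=d $  — match d
Accept reached after 11 steps.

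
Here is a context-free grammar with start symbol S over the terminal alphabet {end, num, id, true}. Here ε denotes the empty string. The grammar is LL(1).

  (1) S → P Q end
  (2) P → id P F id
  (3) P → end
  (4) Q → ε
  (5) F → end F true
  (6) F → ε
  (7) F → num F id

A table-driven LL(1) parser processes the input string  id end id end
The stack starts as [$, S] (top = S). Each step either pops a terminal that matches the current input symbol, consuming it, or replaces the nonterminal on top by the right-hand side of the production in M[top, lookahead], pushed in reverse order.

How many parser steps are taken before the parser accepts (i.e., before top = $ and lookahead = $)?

step 1: stack=$ S  input=id end id end $  — expand S → P Q end
step 2: stack=$ end Q P  input=id end id end $  — expand P → id P F id
step 3: stack=$ end Q id F P id  input=id end id end $  — match id
step 4: stack=$ end Q id F P  input=end id end $  — expand P → end
step 5: stack=$ end Q id F end  input=end id end $  — match end
step 6: stack=$ end Q id F  input=id end $  — expand F → ε
step 7: stack=$ end Q id  input=id end $  — match id
step 8: stack=$ end Q  input=end $  — expand Q → ε
step 9: stack=$ end  input=end $  — match end
Accept reached after 9 steps.

9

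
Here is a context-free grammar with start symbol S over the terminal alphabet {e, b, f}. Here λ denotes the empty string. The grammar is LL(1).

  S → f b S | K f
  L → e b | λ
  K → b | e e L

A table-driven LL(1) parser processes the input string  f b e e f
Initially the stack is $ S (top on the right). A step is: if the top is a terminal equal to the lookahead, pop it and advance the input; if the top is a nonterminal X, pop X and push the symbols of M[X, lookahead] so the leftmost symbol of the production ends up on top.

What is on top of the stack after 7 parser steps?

L

step 1: stack=$ S  input=f b e e f $  — expand S → f b S
step 2: stack=$ S b f  input=f b e e f $  — match f
step 3: stack=$ S b  input=b e e f $  — match b
step 4: stack=$ S  input=e e f $  — expand S → K f
step 5: stack=$ f K  input=e e f $  — expand K → e e L
step 6: stack=$ f L e e  input=e e f $  — match e
step 7: stack=$ f L e  input=e f $  — match e
Stack after step 7: $ f L (top = L).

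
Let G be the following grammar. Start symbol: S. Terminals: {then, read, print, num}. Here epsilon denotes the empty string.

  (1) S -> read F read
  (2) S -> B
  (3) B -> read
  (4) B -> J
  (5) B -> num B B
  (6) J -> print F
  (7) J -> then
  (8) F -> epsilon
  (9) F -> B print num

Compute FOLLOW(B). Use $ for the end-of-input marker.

FIRST(J) = {print, then}
FIRST(B) = {num, print, read, then}  (via J)
FIRST(S) = {num, print, read, then}  (via B)
FIRST(F) = {epsilon, num, print, read, then}  (via B print num)
FOLLOW(S) includes $ since S is the start symbol.
FOLLOW(S): S appears on no right-hand side. Thus FOLLOW(S) = {$}.
FOLLOW(B): in S->B, the suffix after B is empty, so FOLLOW(B) ⊇ FOLLOW(S) = {$}; in B->num B B (occurrence 1), B is followed by B with FIRST {num, print, read, then}; in B->num B B (occurrence 2), the suffix after B is empty (adds nothing new); in F->B print num, B is followed by print num with FIRST {print}. Thus FOLLOW(B) = {$, num, print, read, then}.
FOLLOW(J): in B->J, the suffix after J is empty, so FOLLOW(J) ⊇ FOLLOW(B) = {$, num, print, read, then}. Thus FOLLOW(J) = {$, num, print, read, then}.
FOLLOW(F): in S->read F read, F is followed by read with FIRST {read}; in J->print F, the suffix after F is empty, so FOLLOW(F) ⊇ FOLLOW(J) = {$, num, print, read, then}. Thus FOLLOW(F) = {$, num, print, read, then}.

{$, num, print, read, then}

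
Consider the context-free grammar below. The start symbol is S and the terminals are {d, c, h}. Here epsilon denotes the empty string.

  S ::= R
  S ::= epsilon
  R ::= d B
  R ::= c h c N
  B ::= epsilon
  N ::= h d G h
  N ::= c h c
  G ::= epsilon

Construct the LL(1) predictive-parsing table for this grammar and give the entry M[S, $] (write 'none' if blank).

FIRST(R) = {c, d}
FIRST(B) = {epsilon}
FIRST(N) = {c, h}
FIRST(G) = {epsilon}
FIRST(S) = {epsilon, c, d}  (via R)
FOLLOW(S) includes $ since S is the start symbol.
FOLLOW(S): S appears on no right-hand side. Thus FOLLOW(S) = {$}.
For S ::= R: FIRST(R) = {c, d}, so it goes in M[S, t] for t ∈ {c, d}.
For S ::= epsilon: FIRST(epsilon) = {epsilon}, so it goes in M[S, t] for t ∈ {}; since epsilon ∈ FIRST, also for every t ∈ FOLLOW(S) = {$}.

S ::= epsilon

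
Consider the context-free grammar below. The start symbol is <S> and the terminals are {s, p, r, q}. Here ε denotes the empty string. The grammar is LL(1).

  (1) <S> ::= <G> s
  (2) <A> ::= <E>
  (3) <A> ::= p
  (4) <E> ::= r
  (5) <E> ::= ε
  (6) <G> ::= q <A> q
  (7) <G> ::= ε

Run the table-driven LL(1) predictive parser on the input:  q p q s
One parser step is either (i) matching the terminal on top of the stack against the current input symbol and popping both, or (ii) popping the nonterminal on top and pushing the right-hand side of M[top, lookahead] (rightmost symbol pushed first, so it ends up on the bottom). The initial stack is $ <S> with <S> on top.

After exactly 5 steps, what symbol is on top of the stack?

     Stack        Input      Action
  1  $ <S>        q p q s $  expand <S> ::= <G> s
  2  $ s <G>      q p q s $  expand <G> ::= q <A> q
  3  $ s q <A> q  q p q s $  match q
  4  $ s q <A>    p q s $    expand <A> ::= p
  5  $ s q p      p q s $    match p
Stack after step 5: $ s q (top = q).

q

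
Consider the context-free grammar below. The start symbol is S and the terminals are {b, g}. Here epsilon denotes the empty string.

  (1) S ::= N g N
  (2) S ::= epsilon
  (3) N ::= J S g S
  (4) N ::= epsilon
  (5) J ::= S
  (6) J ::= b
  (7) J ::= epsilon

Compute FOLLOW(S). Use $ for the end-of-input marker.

{$, b, g}

FIRST(S): from S::=N g N we get {b, g}; from S::=epsilon we get {epsilon}. So FIRST(S) = {epsilon, b, g}.
FIRST(J): from J::=S we get {epsilon, b, g}; from J::=b we get {b}; from J::=epsilon we get {epsilon}. So FIRST(J) = {epsilon, b, g}.
FIRST(N): from N::=J S g S we get {b, g}; from N::=epsilon we get {epsilon}. So FIRST(N) = {epsilon, b, g}.
FOLLOW(S) includes $ since S is the start symbol.
FOLLOW(J): in N::=J S g S, J is followed by S g S with FIRST {b, g}. Thus FOLLOW(J) = {b, g}.
FOLLOW(S): in N::=J S g S (occurrence 1), S is followed by g S with FIRST {g}; in N::=J S g S (occurrence 2), the suffix after S is empty, so FOLLOW(S) ⊇ FOLLOW(N) = {$, b, g}; in J::=S, the suffix after S is empty, so FOLLOW(S) ⊇ FOLLOW(J) = {b, g}. Thus FOLLOW(S) = {$, b, g}.
FOLLOW(N): in S::=N g N (occurrence 1), N is followed by g N with FIRST {g}; in S::=N g N (occurrence 2), the suffix after N is empty, so FOLLOW(N) ⊇ FOLLOW(S) = {$, b, g}. Thus FOLLOW(N) = {$, b, g}.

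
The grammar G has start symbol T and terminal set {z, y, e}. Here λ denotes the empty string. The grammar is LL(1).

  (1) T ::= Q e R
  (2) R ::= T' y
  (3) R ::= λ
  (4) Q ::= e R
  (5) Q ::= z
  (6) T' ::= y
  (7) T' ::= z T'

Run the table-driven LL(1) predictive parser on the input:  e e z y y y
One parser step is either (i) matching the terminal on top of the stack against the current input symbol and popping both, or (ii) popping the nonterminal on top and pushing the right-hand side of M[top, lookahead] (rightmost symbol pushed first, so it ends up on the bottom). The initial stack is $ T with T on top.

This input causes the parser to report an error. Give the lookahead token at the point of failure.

      Stack      Input          Action
   1  $ T        e e z y y y $  expand T ::= Q e R
   2  $ R e Q    e e z y y y $  expand Q ::= e R
   3  $ R e R e  e e z y y y $  match e
   4  $ R e R    e z y y y $    expand R ::= λ
   5  $ R e      e z y y y $    match e
   6  $ R        z y y y $      expand R ::= T' y
   7  $ y T'     z y y y $      expand T' ::= z T'
   8  $ y T' z   z y y y $      match z
   9  $ y T'     y y y $        expand T' ::= y
  10  $ y y      y y y $        match y
  11  $ y        y y $          match y
  12  $          y $            error: stack empty but input remains

y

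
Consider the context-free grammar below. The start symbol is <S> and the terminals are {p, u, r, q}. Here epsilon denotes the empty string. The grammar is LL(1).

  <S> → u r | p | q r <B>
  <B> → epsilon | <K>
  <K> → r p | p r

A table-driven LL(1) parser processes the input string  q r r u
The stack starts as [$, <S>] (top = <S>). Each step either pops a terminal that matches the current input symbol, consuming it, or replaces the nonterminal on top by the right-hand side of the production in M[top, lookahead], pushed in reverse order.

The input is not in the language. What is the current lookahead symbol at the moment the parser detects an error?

u

step 1: stack=$ <S>  input=q r r u $  — expand <S> → q r <B>
step 2: stack=$ <B> r q  input=q r r u $  — match q
step 3: stack=$ <B> r  input=r r u $  — match r
step 4: stack=$ <B>  input=r u $  — expand <B> → <K>
step 5: stack=$ <K>  input=r u $  — expand <K> → r p
step 6: stack=$ p r  input=r u $  — match r
step 7: stack=$ p  input=u $  — error: top is terminal p but lookahead is u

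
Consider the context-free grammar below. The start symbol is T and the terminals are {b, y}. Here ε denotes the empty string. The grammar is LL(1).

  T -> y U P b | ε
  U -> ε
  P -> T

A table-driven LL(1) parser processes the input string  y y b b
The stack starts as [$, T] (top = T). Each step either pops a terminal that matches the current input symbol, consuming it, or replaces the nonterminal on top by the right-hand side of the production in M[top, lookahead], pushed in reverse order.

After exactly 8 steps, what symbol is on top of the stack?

step 1: stack=$ T  input=y y b b $  — expand T -> y U P b
step 2: stack=$ b P U y  input=y y b b $  — match y
step 3: stack=$ b P U  input=y b b $  — expand U -> ε
step 4: stack=$ b P  input=y b b $  — expand P -> T
step 5: stack=$ b T  input=y b b $  — expand T -> y U P b
step 6: stack=$ b b P U y  input=y b b $  — match y
step 7: stack=$ b b P U  input=b b $  — expand U -> ε
step 8: stack=$ b b P  input=b b $  — expand P -> T
Stack after step 8: $ b b T (top = T).

T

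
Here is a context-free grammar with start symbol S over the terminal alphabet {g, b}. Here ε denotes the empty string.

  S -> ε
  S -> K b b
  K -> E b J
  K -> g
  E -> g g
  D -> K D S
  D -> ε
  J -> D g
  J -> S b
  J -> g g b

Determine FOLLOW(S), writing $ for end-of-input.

{$, b, g}

FIRST(E): from E->g g we get {g}. So FIRST(E) = {g}.
FIRST(K): from K->E b J we get {g}; from K->g we get {g}. So FIRST(K) = {g}.
FIRST(S): from S->ε we get {ε}; from S->K b b we get {g}. So FIRST(S) = {ε, g}.
FIRST(D): from D->K D S we get {g}; from D->ε we get {ε}. So FIRST(D) = {ε, g}.
FIRST(J): from J->D g we get {g}; from J->S b we get {b, g}; from J->g g b we get {g}. So FIRST(J) = {b, g}.
FOLLOW(S) includes $ since S is the start symbol.
FOLLOW(E): in K->E b J, E is followed by b J with FIRST {b}. Thus FOLLOW(E) = {b}.
FOLLOW(D): in D->K D S, D is followed by S with FIRST {ε, g}; in D->K D S, the suffix after D is nullable (adds nothing new); in J->D g, D is followed by g with FIRST {g}. Thus FOLLOW(D) = {g}.
FOLLOW(S): in D->K D S, the suffix after S is empty, so FOLLOW(S) ⊇ FOLLOW(D) = {g}; in J->S b, S is followed by b with FIRST {b}. Thus FOLLOW(S) = {$, b, g}.
FOLLOW(K): in S->K b b, K is followed by b b with FIRST {b}; in D->K D S, K is followed by D S with FIRST {ε, g}; in D->K D S, the suffix after K is nullable, so FOLLOW(K) ⊇ FOLLOW(D) = {g}. Thus FOLLOW(K) = {b, g}.
FOLLOW(J): in K->E b J, the suffix after J is empty, so FOLLOW(J) ⊇ FOLLOW(K) = {b, g}. Thus FOLLOW(J) = {b, g}.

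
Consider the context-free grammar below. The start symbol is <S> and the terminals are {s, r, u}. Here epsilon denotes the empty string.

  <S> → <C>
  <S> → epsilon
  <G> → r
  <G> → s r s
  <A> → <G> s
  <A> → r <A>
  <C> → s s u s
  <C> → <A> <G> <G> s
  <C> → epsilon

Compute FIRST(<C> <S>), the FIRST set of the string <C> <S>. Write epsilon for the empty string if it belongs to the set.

{epsilon, r, s}

FIRST(<G>): from <G>→r we get {r}; from <G>→s r s we get {s}. So FIRST(<G>) = {r, s}.
FIRST(<A>): from <A>→<G> s we get {r, s}; from <A>→r <A> we get {r}. So FIRST(<A>) = {r, s}.
FIRST(<C>): from <C>→s s u s we get {s}; from <C>→<A> <G> <G> s we get {r, s}; from <C>→epsilon we get {epsilon}. So FIRST(<C>) = {epsilon, r, s}.
FIRST(<S>): from <S>→<C> we get {epsilon, r, s}; from <S>→epsilon we get {epsilon}. So FIRST(<S>) = {epsilon, r, s}.
FIRST(<C> <S>): take FIRST of each symbol in turn, carrying on past any symbol whose FIRST contains epsilon; result {epsilon, r, s}.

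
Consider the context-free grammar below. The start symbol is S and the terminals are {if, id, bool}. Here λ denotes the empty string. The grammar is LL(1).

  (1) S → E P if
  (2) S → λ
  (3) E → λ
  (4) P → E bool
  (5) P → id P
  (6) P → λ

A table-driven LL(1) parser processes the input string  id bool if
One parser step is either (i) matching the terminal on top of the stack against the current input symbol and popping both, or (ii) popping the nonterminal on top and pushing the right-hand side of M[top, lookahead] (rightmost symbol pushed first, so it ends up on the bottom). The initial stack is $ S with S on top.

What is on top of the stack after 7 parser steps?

step 1: stack=$ S  input=id bool if $  — expand S → E P if
step 2: stack=$ if P E  input=id bool if $  — expand E → λ
step 3: stack=$ if P  input=id bool if $  — expand P → id P
step 4: stack=$ if P id  input=id bool if $  — match id
step 5: stack=$ if P  input=bool if $  — expand P → E bool
step 6: stack=$ if bool E  input=bool if $  — expand E → λ
step 7: stack=$ if bool  input=bool if $  — match bool
Stack after step 7: $ if (top = if).

if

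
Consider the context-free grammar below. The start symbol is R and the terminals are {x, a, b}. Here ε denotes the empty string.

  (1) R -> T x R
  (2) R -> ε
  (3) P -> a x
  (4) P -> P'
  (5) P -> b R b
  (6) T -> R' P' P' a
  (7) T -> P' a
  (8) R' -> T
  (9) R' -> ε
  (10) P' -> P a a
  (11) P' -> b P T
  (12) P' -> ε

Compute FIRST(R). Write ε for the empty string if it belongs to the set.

{ε, a, b}

FIRST(R): from R->T x R we get {a, b}; from R->ε we get {ε}. So FIRST(R) = {ε, a, b}.
FIRST(P): from P->a x we get {a}; from P->P' we get {ε, a, b}; from P->b R b we get {b}. So FIRST(P) = {ε, a, b}.
FIRST(P'): from P'->P a a we get {a, b}; from P'->b P T we get {b}; from P'->ε we get {ε}. So FIRST(P') = {ε, a, b}.
FIRST(T): from T->R' P' P' a we get {a, b}; from T->P' a we get {a, b}. So FIRST(T) = {a, b}.
FIRST(R'): from R'->T we get {a, b}; from R'->ε we get {ε}. So FIRST(R') = {ε, a, b}.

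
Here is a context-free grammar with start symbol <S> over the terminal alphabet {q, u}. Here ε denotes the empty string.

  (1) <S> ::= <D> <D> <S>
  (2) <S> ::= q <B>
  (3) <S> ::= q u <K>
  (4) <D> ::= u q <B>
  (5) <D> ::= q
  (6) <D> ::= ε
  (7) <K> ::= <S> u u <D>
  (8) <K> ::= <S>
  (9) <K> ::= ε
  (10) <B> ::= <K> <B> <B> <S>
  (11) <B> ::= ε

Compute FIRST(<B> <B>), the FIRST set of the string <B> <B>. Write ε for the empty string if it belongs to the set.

FIRST(<D>) = {ε, q, u}
FIRST(<S>) = {q, u}  (via <D> <D> <S>)
FIRST(<K>) = {ε, q, u}  (via <S> u u <D>, <S>)
FIRST(<B>) = {ε, q, u}  (via <K> <B> <B> <S>)
FIRST(<B> <B>): take FIRST of each symbol in turn, carrying on past any symbol whose FIRST contains ε; result {ε, q, u}.

{ε, q, u}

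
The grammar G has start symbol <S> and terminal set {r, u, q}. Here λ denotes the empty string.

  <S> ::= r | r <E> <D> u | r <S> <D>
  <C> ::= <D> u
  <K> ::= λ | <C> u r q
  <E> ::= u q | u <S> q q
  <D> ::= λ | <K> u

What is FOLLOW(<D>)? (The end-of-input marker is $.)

{$, q, u}

FIRST(<S>) = {r}
FIRST(<E>) = {u}
FIRST(<C>) = {u}  (via <D> u)
FIRST(<K>) = {λ, u}  (via <C> u r q)
FIRST(<D>) = {λ, u}  (via <K> u)
FOLLOW(<S>) includes $ since <S> is the start symbol.
FOLLOW(<S>): in <S>::=r <S> <D>, <S> is followed by <D> with FIRST {λ, u}; in <S>::=r <S> <D>, the suffix after <S> is nullable (adds nothing new); in <E>::=u <S> q q, <S> is followed by q q with FIRST {q}. Thus FOLLOW(<S>) = {$, q, u}.
FOLLOW(<C>): in <K>::=<C> u r q, <C> is followed by u r q with FIRST {u}. Thus FOLLOW(<C>) = {u}.
FOLLOW(<K>): in <D>::=<K> u, <K> is followed by u with FIRST {u}. Thus FOLLOW(<K>) = {u}.
FOLLOW(<E>): in <S>::=r <E> <D> u, <E> is followed by <D> u with FIRST {u}. Thus FOLLOW(<E>) = {u}.
FOLLOW(<D>): in <S>::=r <E> <D> u, <D> is followed by u with FIRST {u}; in <S>::=r <S> <D>, the suffix after <D> is empty, so FOLLOW(<D>) ⊇ FOLLOW(<S>) = {$, q, u}; in <C>::=<D> u, <D> is followed by u with FIRST {u}. Thus FOLLOW(<D>) = {$, q, u}.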